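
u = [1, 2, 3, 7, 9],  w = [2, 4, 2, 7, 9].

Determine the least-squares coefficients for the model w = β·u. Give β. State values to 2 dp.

β = 1.01

Compute the Gram sums: Σu·u = 144.
And Σu·w = 146.
So XᵀX·[β]ᵀ = Xᵀw: [[144]]·[β]ᵀ = [146]ᵀ.
β = 146/144 = 1.01389.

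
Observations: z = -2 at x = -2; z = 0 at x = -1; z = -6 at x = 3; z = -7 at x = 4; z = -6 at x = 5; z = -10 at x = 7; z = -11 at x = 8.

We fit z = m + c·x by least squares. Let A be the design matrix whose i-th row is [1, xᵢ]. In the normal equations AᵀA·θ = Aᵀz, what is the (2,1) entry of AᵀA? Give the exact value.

Row 2 ↔ basis x, column 1 ↔ basis 1, so (AᵀA)_{2,1} = Σᵢ x = (-2)·(1) + (-1)·(1) + (3)·(1) + (4)·(1) + (5)·(1) + (7)·(1) + (8)·(1) = 24.

24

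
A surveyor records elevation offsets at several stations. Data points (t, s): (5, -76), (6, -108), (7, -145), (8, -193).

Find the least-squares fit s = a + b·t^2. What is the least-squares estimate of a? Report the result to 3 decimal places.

With design matrix M, MᵀM = [[4, 174]; [174, 8418]] and Mᵀs = [-522, -25245]ᵀ.
det = 4·8418 − 174² = 3396.
a = ((-522)·8418 − 174·(-25245))/3396 = -261/566; b = (4·(-25245) − 174·(-522))/3396 = -846/283.

a = -0.461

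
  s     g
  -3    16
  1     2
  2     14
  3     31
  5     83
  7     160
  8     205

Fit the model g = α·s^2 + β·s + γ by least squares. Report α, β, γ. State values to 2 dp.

The normal equations are: 7301·α + 989·β + 161·γ = 23516;  989·α + 161·β + 23·γ = 3250;  161·α + 23·β + 7·γ = 511.
(Σs^2·s^2 = 7301, Σs^2·s = 989, Σs^2 = 161, Σs·s = 161, Σs = 23, Σ1 = 7, Σs^2·g = 23516, Σs·g = 3250, Σg = 511.)
Row-reducing yields α = 42949/14574, β = 120739/47886, γ = -7444/2429.

α = 2.95, β = 2.52, γ = -3.06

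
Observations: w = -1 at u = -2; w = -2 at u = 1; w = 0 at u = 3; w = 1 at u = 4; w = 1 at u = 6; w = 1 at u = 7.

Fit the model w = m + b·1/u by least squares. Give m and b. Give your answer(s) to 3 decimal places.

m = 0.190, b = -0.819

Compute the Gram sums: Σ1 = 6, Σ1/u = 39/28, Σ1/u·1/u = 10385/7056.
And Σw = 0, Σ1/u·w = -79/84.
MᵀM·[m, b]ᵀ = Mᵀw becomes [[6, 39/28]; [39/28, 10385/7056]]·[m, b]ᵀ = [0, -79/84]ᵀ.
Eliminating b: (10385/7056)·(row 1) − (39/28)·(row 2) gives (16207/2352)·m = (10385/7056)·0 − (39/28)·(-79/84) = 1027/784, so m = 3081/16207.
Then b = ((-79/84) − (39/28)·(3081/16207))/(10385/7056) = -13272/16207.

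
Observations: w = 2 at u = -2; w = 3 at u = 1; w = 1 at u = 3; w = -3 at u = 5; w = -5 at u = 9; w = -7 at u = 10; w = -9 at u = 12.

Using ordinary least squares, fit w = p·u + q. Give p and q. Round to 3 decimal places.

p = -0.877, q = 2.188

With design matrix X, XᵀX = [[364, 38]; [38, 7]] and Xᵀw = [-236, -18]ᵀ.
Δ = 364·7 − 38² = 1104.
p = ((-236)·7 − 38·(-18))/1104 = -121/138; q = (364·(-18) − 38·(-236))/1104 = 151/69.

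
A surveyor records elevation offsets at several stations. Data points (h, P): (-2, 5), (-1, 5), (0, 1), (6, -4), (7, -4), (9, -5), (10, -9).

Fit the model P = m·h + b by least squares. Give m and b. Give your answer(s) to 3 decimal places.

m = -1.037, b = 2.724

Compute the Gram sums: Σh·h = 271, Σh = 29, Σ1 = 7.
And Σh·P = -202, ΣP = -11.
MᵀM·[m, b]ᵀ = MᵀP becomes [[271, 29]; [29, 7]]·[m, b]ᵀ = [-202, -11]ᵀ.
Determinant 271·7 − 29² = 1056.
m = ((-202)·7 − 29·(-11))/1056 = -365/352; b = (271·(-11) − 29·(-202))/1056 = 959/352.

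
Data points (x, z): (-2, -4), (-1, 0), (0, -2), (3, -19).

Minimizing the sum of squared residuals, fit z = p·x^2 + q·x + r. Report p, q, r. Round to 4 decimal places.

Sums needed: Σx^2·x^2 = 98, Σx^2·x = 18, Σx^2 = 14, Σx·x = 14, Σx = 0, Σ1 = 4.
And Σx^2·z = -187, Σx·z = -49, Σz = -25.
Inverting the 3×3 Gram matrix, [p, q, r]ᵀ = [-511/362, -305/181, -237/181]ᵀ.

p = -1.4116, q = -1.6851, r = -1.3094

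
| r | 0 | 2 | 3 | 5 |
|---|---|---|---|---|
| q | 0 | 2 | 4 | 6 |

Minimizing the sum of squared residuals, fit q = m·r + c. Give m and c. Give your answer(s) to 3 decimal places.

m = 1.231, c = -0.077

Setting ∂/∂m … = 0 gives: 38·m + 10·c = 46;  10·m + 4·c = 12.
Eliminating c: 4·(row 1) − 10·(row 2) gives 52·m = 4·46 − 10·12 = 64, so m = 16/13.
Then c = (12 − 10·(16/13))/4 = -1/13.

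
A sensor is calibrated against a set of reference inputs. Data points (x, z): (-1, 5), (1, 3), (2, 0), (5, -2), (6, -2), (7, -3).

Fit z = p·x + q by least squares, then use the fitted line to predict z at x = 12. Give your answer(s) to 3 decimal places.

Normal-equation sums: Σx·x = 116, Σx = 20, Σ1 = 6.
Right-hand side: Σx·z = -45, Σz = 1.
MᵀM·[p, q]ᵀ = Mᵀz becomes [[116, 20]; [20, 6]]·[p, q]ᵀ = [-45, 1]ᵀ.
det = 116·6 − 20² = 296.
p = ((-45)·6 − 20·1)/296 = -145/148; q = (116·1 − 20·(-45))/296 = 127/37.
At x = 12: ẑ = (-145/148)·(12) + (127/37)·(1) = -308/37.

ẑ = -8.324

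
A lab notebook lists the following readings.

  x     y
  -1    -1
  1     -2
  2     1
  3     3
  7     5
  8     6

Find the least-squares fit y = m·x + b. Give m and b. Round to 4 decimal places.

AᵀA·[m, b]ᵀ = Aᵀy reads: 128·m + 20·b = 93;  20·m + 6·b = 12.
Eliminating b: 6·(row 1) − 20·(row 2) gives 368·m = 6·93 − 20·12 = 318, so m = 159/184.
Then b = (12 − 20·(159/184))/6 = -81/92.

m = 0.8641, b = -0.8804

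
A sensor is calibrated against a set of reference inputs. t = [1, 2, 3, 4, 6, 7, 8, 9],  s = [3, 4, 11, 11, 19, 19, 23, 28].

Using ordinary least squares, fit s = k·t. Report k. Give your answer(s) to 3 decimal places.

k = 2.965

The normal system MᵀM·[k]ᵀ = Mᵀs is [[260]]·[k]ᵀ = [771]ᵀ.
Hence k = 771 / 260 ≈ 2.96538.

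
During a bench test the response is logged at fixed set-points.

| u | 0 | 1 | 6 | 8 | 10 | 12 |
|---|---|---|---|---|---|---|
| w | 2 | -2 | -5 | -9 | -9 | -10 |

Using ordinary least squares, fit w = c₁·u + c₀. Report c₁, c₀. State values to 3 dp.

From the data, Σu·u = 345, Σu = 37, Σ1 = 6.
And Σu·w = -314, Σw = -33.
Eliminating c₀: 6·(row 1) − 37·(row 2) gives 701·c₁ = 6·(-314) − 37·(-33) = -663, so c₁ = -663/701.
Then c₀ = ((-33) − 37·(-663/701))/6 = 233/701.

c₁ = -0.946, c₀ = 0.332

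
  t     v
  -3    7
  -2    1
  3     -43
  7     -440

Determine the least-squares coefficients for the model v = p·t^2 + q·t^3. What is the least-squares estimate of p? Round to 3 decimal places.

p = -2.043

Compute the Gram sums: Σt^2·t^2 = 2579, Σt^2·t^3 = 16775, Σt^3·t^3 = 119171.
Right-hand side: Σt^2·v = -21880, Σt^3·v = -152278.
So XᵀX·[p, q]ᵀ = Xᵀv: [[2579, 16775]; [16775, 119171]]·[p, q]ᵀ = [-21880, -152278]ᵀ.
Δ = 2579·119171 − 16775² = 25941384.
p = ((-21880)·119171 − 16775·(-152278))/25941384 = -51655/25284; q = (2579·(-152278) − 16775·(-21880))/25941384 = -25037/25284.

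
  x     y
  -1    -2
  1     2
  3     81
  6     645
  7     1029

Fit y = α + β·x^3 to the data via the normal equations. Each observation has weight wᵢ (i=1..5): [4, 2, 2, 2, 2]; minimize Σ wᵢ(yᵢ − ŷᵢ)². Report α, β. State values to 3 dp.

α = 0.078, β = 2.996

Forming AᵀWA = [[12, 1170]; [1170, 330074]] and AᵀWy = [3506, 988920]ᵀ gives AᵀWA·[α, β]ᵀ = AᵀWy.
Determinant 12·330074 − 1170² = 2591988.
α = (3506·330074 − 1170·988920)/2591988 = 50761/647997; β = (12·988920 − 1170·3506)/2591988 = 647085/215999.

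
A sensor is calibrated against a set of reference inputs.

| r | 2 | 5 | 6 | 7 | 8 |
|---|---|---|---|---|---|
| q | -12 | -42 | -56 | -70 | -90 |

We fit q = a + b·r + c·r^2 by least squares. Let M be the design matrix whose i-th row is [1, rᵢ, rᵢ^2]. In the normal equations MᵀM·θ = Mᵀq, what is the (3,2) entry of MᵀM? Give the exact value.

Row 3 ↔ basis r^2, column 2 ↔ basis r, so (MᵀM)_{3,2} = Σᵢ (r^2)·(r) = (4)·(2) + (25)·(5) + (36)·(6) + (49)·(7) + (64)·(8) = 1204.

1204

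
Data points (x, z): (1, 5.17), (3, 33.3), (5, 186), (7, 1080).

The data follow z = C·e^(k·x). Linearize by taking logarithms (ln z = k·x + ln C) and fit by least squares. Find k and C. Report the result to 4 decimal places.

Let Y = ln z. Fitting Y = k·x + ln C by least squares:
Σx = 16.0000, Σ(x)² = 84.0000, Σln z = 17.3589, Σx·ln z = 87.1813.
Equations: 84.0000·k + 16.0000·ln C = 87.1813;  16.0000·k + 4·ln C = 17.3589.
Slope k = (n·Σx·ln z − Σx·Σln z)/(n·Σ(x)² − (Σx)²) = (4·87.1813 − 16.0000·17.3589)/80.0000 = 0.88729; ln C = (Σln z − k·Σx)/n = 0.79058, so C = exp(0.79058) = 2.20467.

k = 0.8873, C = 2.2047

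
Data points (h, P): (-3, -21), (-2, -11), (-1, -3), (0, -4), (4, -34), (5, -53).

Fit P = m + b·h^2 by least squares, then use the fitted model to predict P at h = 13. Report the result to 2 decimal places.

With design matrix A, AᵀA = [[6, 55]; [55, 979]] and AᵀP = [-126, -2105]ᵀ.
det = 6·979 − 55² = 2849.
m = ((-126)·979 − 55·(-2105))/2849 = -689/259; b = (6·(-2105) − 55·(-126))/2849 = -5700/2849.
At h = 13: P̂ = (-689/259)·(1) + (-5700/2849)·(169) = -138697/407.

P̂ = -340.78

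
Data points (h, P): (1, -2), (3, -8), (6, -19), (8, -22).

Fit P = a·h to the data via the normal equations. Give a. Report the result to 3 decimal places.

a = -2.873

Entries of XᵀX: Σh·h = 110.
Right-hand side: Σh·P = -316.
So XᵀX·[a]ᵀ = XᵀP: [[110]]·[a]ᵀ = [-316]ᵀ.
Hence a = -316 / 110 ≈ -2.87273.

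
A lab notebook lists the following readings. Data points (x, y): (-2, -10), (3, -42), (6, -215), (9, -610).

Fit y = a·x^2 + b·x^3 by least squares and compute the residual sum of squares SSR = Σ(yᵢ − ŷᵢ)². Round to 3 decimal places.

SSR = 8.901

From the data, Σx^2·x^2 = 7954, Σx^2·x^3 = 67036, Σx^3·x^3 = 578890.
And Σx^2·y = -57568, Σx^3·y = -492184.
Normal equations: [[7954, 67036]; [67036, 578890]]·[a, b]ᵀ = [-57568, -492184]ᵀ.
Determinant 7954·578890 − 67036² = 110665764.
a = ((-57568)·578890 − 67036·(-492184))/110665764 = -9208136/3074049; b = (7954·(-492184) − 67036·(-57568))/110665764 = -1547308/3074049.
Residuals: -698490/341561, -495502/341561, 532321/341561, -147038/341561; SSR = 3040149/341561.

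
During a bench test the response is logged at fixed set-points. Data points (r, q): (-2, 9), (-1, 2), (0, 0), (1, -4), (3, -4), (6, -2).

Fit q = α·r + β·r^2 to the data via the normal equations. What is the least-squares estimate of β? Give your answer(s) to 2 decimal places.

Sums needed: Σr·r = 51, Σr·r^2 = 235, Σr^2·r^2 = 1395.
And Σr·q = -48, Σr^2·q = -74.
det = 51·1395 − 235² = 15920.
α = ((-48)·1395 − 235·(-74))/15920 = -4957/1592; β = (51·(-74) − 235·(-48))/15920 = 3753/7960.

β = 0.47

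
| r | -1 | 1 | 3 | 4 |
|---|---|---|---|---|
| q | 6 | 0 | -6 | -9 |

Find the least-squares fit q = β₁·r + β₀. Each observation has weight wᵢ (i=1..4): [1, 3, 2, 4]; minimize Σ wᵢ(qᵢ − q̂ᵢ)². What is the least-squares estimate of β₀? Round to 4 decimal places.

β₀ = 3.0000

MᵀWM·[β₁, β₀]ᵀ = MᵀWq reads: 86·β₁ + 24·β₀ = -186;  24·β₁ + 10·β₀ = -42.
(Σwᵢ·r·r = 86, Σwᵢ·r = 24, Σwᵢ·1 = 10, Σwᵢ·r·q = -186, Σwᵢ·q = -42.)
Eliminating β₀: 10·(row 1) − 24·(row 2) gives 284·β₁ = 10·(-186) − 24·(-42) = -852, so β₁ = -3.
Then β₀ = ((-42) − 24·(-3))/10 = 3.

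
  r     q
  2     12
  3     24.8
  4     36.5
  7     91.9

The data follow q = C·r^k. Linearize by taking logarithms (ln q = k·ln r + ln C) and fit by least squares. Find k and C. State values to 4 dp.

Linearized form: ln q = k·ln r + ln C. From the 4 transformed points,
Σln r = 5.1240, Σ(ln r)² = 7.3958, Σln q = 13.8138, Σln r·ln q = 19.0337.
Normal system: [[7.3958, 5.1240]; [5.1240, 4]]·[k, ln C]ᵀ = [19.0337, 13.8138]ᵀ.
Δ = 7.3958·4 − (5.1240)² = 3.3281; k = (19.0337·4 − 5.1240·13.8138)/3.3281 = 1.60858, ln C = (7.3958·13.8138 − 5.1240·19.0337)/3.3281 = 1.39287, so C = exp(1.39287) = 4.02637.

k = 1.6086, C = 4.0264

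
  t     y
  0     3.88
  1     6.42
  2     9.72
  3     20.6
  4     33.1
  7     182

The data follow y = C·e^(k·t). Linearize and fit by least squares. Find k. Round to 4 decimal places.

k = 0.5554

Taking logs, ln y = k·t + ln C, so regress ln y on t.
Σt = 17.0000, Σ(t)² = 79.0000, Σln y = 17.2183, Σt·ln y = 65.9098.
Equations: 79.0000·k + 17.0000·ln C = 65.9098;  17.0000·k + 6·ln C = 17.2183.
Slope k = (n·Σt·ln y − Σt·Σln y)/(n·Σ(t)² − (Σt)²) = (6·65.9098 − 17.0000·17.2183)/185.0000 = 0.55540; ln C = (Σln y − k·Σt)/n = 1.29609.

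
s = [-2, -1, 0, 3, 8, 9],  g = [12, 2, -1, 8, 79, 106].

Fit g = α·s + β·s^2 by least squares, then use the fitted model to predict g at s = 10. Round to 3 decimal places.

ĝ = 131.978

Compute the Gram sums: Σs·s = 159, Σs·s^2 = 1259, Σs^2·s^2 = 10755.
For Xᵀg: Σs·g = 1584, Σs^2·g = 13764.
Eliminating β: 10755·(row 1) − 1259·(row 2) gives 124964·α = 10755·1584 − 1259·13764 = -292956, so α = -73239/31241.
Then β = (13764 − 1259·(-73239/31241))/10755 = 48555/31241.
At s = 10: ĝ = (-73239/31241)·(10) + (48555/31241)·(100) = 4123110/31241.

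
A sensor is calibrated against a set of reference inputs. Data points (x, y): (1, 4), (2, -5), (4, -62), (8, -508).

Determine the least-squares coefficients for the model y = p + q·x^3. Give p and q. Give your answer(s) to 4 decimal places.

AᵀA·[p, q]ᵀ = Aᵀy reads: 4·p + 585·q = -571;  585·p + 266305·q = -264100.
(Σ1 = 4, Σx^3 = 585, Σx^3·x^3 = 266305, Σy = -571, Σx^3·y = -264100.)
det = 4·266305 − 585² = 722995.
p = ((-571)·266305 − 585·(-264100))/722995 = 5359/1589; q = (4·(-264100) − 585·(-571))/722995 = -20639/20657.

p = 3.3726, q = -0.9991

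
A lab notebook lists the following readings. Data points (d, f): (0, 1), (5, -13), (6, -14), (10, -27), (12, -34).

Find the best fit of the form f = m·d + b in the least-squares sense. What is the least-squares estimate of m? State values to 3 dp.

m = -2.899

The normal system MᵀM·[m, b]ᵀ = Mᵀf is [[305, 33]; [33, 5]]·[m, b]ᵀ = [-827, -87]ᵀ.
Determinant 305·5 − 33² = 436.
m = ((-827)·5 − 33·(-87))/436 = -316/109; b = (305·(-87) − 33·(-827))/436 = 189/109.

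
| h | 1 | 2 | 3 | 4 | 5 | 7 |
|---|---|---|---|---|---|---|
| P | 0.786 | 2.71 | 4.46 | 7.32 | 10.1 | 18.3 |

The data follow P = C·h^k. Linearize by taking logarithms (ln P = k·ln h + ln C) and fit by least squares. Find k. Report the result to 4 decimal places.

Let Y = ln P. Fitting Y = k·ln h + ln C by least squares:
Σln h = 6.7334, Σ(ln h)² = 9.9861, Σln P = 9.4613, Σln h·ln P = 14.4716.
Normal system: [[9.9861, 6.7334]; [6.7334, 6]]·[k, ln C]ᵀ = [14.4716, 9.4613]ᵀ.
Δ = 9.9861·6 − (6.7334)² = 14.5777; k = (14.4716·6 − 6.7334·9.4613)/14.5777 = 1.58617, ln C = (9.9861·9.4613 − 6.7334·14.4716)/14.5777 = -0.20317.

k = 1.5862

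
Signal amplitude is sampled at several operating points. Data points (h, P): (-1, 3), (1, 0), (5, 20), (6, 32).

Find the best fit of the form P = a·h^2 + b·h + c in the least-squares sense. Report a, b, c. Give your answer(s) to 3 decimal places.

a = 1.163, b = -1.751, c = 0.248

Setting ∂/∂a … = 0 gives: 1923·a + 341·b + 63·c = 1655;  341·a + 63·b + 11·c = 289;  63·a + 11·b + 4·c = 55.
Solving the 3×3 system (Gaussian elimination) gives a = 1362/1171, b = -2051/1171, c = 290/1171.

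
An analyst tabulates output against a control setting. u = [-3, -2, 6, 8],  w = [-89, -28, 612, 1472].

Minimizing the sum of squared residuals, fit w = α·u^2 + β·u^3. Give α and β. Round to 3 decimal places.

α = -0.950, β = 2.993

Compute the Gram sums: Σu^2·u^2 = 5489, Σu^2·u^3 = 40269, Σu^3·u^3 = 309593.
Right-hand side: Σu^2·w = 115327, Σu^3·w = 888483.
Eliminating β: 309593·(row 1) − 40269·(row 2) gives 77763616·α = 309593·115327 − 40269·888483 = -73890016, so α = -2309063/2430113.
Then β = (888483 − 40269·(-2309063/2430113))/309593 = 7274382/2430113.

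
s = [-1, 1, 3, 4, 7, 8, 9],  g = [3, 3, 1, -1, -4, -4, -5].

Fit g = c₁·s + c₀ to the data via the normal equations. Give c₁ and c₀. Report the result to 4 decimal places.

c₁ = -0.8959, c₀ = 2.9676

Entries of XᵀX: Σs·s = 221, Σs = 31, Σ1 = 7.
For Xᵀg: Σs·g = -106, Σg = -7.
XᵀX·[c₁, c₀]ᵀ = Xᵀg becomes [[221, 31]; [31, 7]]·[c₁, c₀]ᵀ = [-106, -7]ᵀ.
Eliminating c₀: 7·(row 1) − 31·(row 2) gives 586·c₁ = 7·(-106) − 31·(-7) = -525, so c₁ = -525/586.
Then c₀ = ((-7) − 31·(-525/586))/7 = 1739/586.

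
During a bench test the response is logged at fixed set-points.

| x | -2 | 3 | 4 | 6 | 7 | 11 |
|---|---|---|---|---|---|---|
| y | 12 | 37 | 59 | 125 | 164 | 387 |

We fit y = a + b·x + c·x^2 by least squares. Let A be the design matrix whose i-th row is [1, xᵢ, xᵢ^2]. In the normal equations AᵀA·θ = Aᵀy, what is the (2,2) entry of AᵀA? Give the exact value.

Row 2 ↔ basis x, column 2 ↔ basis x, so (AᵀA)_{2,2} = Σᵢ (x)·(x) = (-2)·(-2) + (3)·(3) + (4)·(4) + (6)·(6) + (7)·(7) + (11)·(11) = 235.

235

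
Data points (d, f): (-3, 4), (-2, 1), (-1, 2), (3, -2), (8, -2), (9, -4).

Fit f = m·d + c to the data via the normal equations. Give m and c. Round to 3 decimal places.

m = -0.530, c = 1.069

From the data, Σd·d = 168, Σd = 14, Σ1 = 6.
Moment sums: Σd·f = -74, Σf = -1.
So XᵀX·[m, c]ᵀ = Xᵀf: [[168, 14]; [14, 6]]·[m, c]ᵀ = [-74, -1]ᵀ.
det = 168·6 − 14² = 812.
m = ((-74)·6 − 14·(-1))/812 = -215/406; c = (168·(-1) − 14·(-74))/812 = 31/29.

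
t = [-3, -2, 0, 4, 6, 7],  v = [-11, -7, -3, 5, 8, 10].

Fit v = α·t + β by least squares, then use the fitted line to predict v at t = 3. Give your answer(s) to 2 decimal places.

The normal equations are: 114·α + 12·β = 185;  12·α + 6·β = 2.
(Σt·t = 114, Σt = 12, Σ1 = 6, Σt·v = 185, Σv = 2.)
det = 114·6 − 12² = 540.
α = (185·6 − 12·2)/540 = 181/90; β = (114·2 − 12·185)/540 = -166/45.
At t = 3: v̂ = (181/90)·(3) + (-166/45)·(1) = 211/90.

v̂ = 2.34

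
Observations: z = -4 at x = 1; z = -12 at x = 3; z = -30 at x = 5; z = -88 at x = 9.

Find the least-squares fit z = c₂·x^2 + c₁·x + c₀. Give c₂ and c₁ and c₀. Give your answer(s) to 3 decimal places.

The normal system MᵀM·[c₂, c₁, c₀]ᵀ = Mᵀz is [[7268, 882, 116]; [882, 116, 18]; [116, 18, 4]]·[c₂, c₁, c₀]ᵀ = [-7990, -982, -134]ᵀ.
Row-reducing yields c₂ = -45/44, c₁ = -17/55, c₀ = -49/20.

c₂ = -1.023, c₁ = -0.309, c₀ = -2.450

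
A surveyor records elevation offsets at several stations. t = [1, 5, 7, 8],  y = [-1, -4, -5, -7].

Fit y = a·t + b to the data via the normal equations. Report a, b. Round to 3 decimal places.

a = -0.791, b = -0.096

Normal-equation sums: Σt·t = 139, Σt = 21, Σ1 = 4.
Moment sums: Σt·y = -112, Σy = -17.
MᵀM·[a, b]ᵀ = Mᵀy becomes [[139, 21]; [21, 4]]·[a, b]ᵀ = [-112, -17]ᵀ.
Eliminating b: 4·(row 1) − 21·(row 2) gives 115·a = 4·(-112) − 21·(-17) = -91, so a = -91/115.
Then b = ((-17) − 21·(-91/115))/4 = -11/115.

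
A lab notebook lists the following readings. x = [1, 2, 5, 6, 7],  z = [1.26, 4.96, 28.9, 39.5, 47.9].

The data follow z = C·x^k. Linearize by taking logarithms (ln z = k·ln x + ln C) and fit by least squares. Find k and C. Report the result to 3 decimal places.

k = 1.894, C = 1.298

Taking logs, ln z = k·ln x + ln C, so regress ln z on ln x.
Σln x = 6.0403, Σ(ln x)² = 10.0677, Σln z = 12.7418, Σln x·ln z = 20.6399.
Equations: 10.0677·k + 6.0403·ln C = 20.6399;  6.0403·k + 5·ln C = 12.7418.
Solving (det = 13.8539): k = 1.89376, ln C = 0.26060, so C = exp(0.26060) = 1.29770.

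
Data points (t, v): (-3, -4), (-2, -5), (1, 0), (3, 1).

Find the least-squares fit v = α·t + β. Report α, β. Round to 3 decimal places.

α = 1.011, β = -1.747

The normal equations are: 23·α + (-1)·β = 25;  (-1)·α + 4·β = -8.
(Σt·t = 23, Σt = -1, Σ1 = 4, Σt·v = 25, Σv = -8.)
Δ = 23·4 − (-1)² = 91.
α = (25·4 − (-1)·(-8))/91 = 92/91; β = (23·(-8) − (-1)·25)/91 = -159/91.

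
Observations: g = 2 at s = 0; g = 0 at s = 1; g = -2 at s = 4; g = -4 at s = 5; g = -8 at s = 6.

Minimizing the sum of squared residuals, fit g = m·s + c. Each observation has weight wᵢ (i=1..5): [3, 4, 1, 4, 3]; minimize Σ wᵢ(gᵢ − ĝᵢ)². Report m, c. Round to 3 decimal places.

m = -1.399, c = 1.890

Entries of XᵀWX: Σwᵢ·s·s = 228, Σwᵢ·s = 46, Σwᵢ·1 = 15.
And Σwᵢ·s·g = -232, Σwᵢ·g = -36.
So XᵀWX·[m, c]ᵀ = XᵀWg: [[228, 46]; [46, 15]]·[m, c]ᵀ = [-232, -36]ᵀ.
det = 228·15 − 46² = 1304.
m = ((-232)·15 − 46·(-36))/1304 = -228/163; c = (228·(-36) − 46·(-232))/1304 = 308/163.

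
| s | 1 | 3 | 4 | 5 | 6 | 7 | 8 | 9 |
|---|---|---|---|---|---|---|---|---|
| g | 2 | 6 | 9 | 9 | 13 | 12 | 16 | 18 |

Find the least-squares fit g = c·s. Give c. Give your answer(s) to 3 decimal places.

With design matrix M, MᵀM = [[281]] and Mᵀg = [553]ᵀ.
Hence c = 553 / 281 ≈ 1.96797.

c = 1.968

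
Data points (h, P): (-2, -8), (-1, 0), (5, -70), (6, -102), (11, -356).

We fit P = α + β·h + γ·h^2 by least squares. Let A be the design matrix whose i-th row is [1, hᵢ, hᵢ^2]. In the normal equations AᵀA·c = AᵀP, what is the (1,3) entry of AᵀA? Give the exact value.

Row 1 ↔ basis 1, column 3 ↔ basis h^2, so (AᵀA)_{1,3} = Σᵢ h^2 = (1)·(4) + (1)·(1) + (1)·(25) + (1)·(36) + (1)·(121) = 187.

187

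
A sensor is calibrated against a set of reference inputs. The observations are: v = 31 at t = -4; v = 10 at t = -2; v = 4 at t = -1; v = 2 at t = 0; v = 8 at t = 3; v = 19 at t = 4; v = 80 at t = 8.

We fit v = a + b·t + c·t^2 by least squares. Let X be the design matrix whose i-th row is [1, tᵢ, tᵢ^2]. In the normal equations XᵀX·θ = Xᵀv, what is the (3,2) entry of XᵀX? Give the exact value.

Row 3 ↔ basis t^2, column 2 ↔ basis t, so (XᵀX)_{3,2} = Σᵢ (t^2)·(t) = (16)·(-4) + (4)·(-2) + (1)·(-1) + (0)·(0) + (9)·(3) + (16)·(4) + (64)·(8) = 530.

530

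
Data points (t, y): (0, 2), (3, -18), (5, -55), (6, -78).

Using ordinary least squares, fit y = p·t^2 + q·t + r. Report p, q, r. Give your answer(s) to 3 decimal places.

Forming XᵀX = [[2002, 368, 70]; [368, 70, 14]; [70, 14, 4]] and Xᵀy = [-4345, -797, -149]ᵀ gives XᵀX·[p, q, r]ᵀ = Xᵀy.
Row-reducing yields p = -289/132, q = -13/44, r = 277/132.

p = -2.189, q = -0.295, r = 2.098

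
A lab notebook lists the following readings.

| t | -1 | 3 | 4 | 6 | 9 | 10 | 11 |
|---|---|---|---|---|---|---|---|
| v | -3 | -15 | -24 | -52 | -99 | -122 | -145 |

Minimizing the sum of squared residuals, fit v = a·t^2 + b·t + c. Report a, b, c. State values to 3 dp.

Normal-equation sums: Σt^2·t^2 = 32836, Σt^2·t = 3366, Σt^2 = 364, Σt·t = 364, Σt = 42, Σ1 = 7.
Moment sums: Σt^2·v = -40158, Σt·v = -4156, Σv = -460.
So MᵀM·[a, b, c]ᵀ = Mᵀv: [[32836, 3366, 364]; [3366, 364, 42]; [364, 42, 7]]·[a, b, c]ᵀ = [-40158, -4156, -460]ᵀ.
Solving the 3×3 system (Gaussian elimination) gives a = -42146/40143, b = -18521/13381, c = -790990/281001.

a = -1.050, b = -1.384, c = -2.815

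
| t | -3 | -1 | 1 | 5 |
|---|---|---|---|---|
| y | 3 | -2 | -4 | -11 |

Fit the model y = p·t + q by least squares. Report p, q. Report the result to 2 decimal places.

From the data, Σt·t = 36, Σt = 2, Σ1 = 4.
Moment sums: Σt·y = -66, Σy = -14.
AᵀA·[p, q]ᵀ = Aᵀy becomes [[36, 2]; [2, 4]]·[p, q]ᵀ = [-66, -14]ᵀ.
Eliminating q: 4·(row 1) − 2·(row 2) gives 140·p = 4·(-66) − 2·(-14) = -236, so p = -59/35.
Then q = ((-14) − 2·(-59/35))/4 = -93/35.

p = -1.69, q = -2.66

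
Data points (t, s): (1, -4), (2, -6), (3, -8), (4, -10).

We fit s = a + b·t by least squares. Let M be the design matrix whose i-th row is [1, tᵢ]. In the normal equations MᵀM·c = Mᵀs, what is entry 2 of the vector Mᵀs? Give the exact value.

Entry 2 ↔ basis t, so (Mᵀs)_{2} = Σᵢ (t)·sᵢ = (1)·(-4) + (2)·(-6) + (3)·(-8) + (4)·(-10) = -80.

-80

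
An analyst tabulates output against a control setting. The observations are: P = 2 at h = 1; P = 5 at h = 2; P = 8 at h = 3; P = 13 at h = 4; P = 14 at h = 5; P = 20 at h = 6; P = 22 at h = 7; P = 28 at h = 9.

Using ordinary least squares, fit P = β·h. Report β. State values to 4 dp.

β = 3.0950

Normal-equation sums: Σh·h = 221.
For XᵀP: Σh·P = 684.
So XᵀX·[β]ᵀ = XᵀP: [[221]]·[β]ᵀ = [684]ᵀ.
Hence β = 684 / 221 ≈ 3.09502.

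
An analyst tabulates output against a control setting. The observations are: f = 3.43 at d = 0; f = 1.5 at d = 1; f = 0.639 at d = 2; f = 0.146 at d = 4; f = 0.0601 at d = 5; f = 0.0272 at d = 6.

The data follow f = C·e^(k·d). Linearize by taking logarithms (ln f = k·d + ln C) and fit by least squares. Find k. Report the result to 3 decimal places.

k = -0.801

Let Y = ln f. Fitting Y = k·d + ln C by least squares:
XᵀX = [[82.0000, 18.0000]; [18.0000, 6]], rhs = [-43.8728, -7.1503]ᵀ  (here Σd = 18.0000, Σ(d)² = 82.0000, Σln f = -7.1503, Σd·ln f = -43.8728).
Slope k = (n·Σd·ln f − Σd·Σln f)/(n·Σ(d)² − (Σd)²) = (6·-43.8728 − 18.0000·-7.1503)/168.0000 = -0.80079; ln C = (Σln f − k·Σd)/n = 1.21065.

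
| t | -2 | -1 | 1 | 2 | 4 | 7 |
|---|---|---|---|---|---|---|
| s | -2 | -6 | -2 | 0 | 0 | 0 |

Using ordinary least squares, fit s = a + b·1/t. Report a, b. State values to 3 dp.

a = -1.811, b = 2.211

The normal system MᵀM·[a, b]ᵀ = Mᵀs is [[6, 11/28]; [11/28, 2025/784]]·[a, b]ᵀ = [-10, 5]ᵀ.
det = 6·(2025/784) − (11/28)² = 12029/784.
a = ((-10)·(2025/784) − (11/28)·5)/(12029/784) = -21790/12029; b = (6·5 − (11/28)·(-10))/(12029/784) = 26600/12029.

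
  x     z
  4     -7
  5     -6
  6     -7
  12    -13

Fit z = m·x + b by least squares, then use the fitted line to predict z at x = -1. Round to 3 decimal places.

Setting ∂/∂m … = 0 gives: 221·m + 27·b = -256;  27·m + 4·b = -33.
det = 221·4 − 27² = 155.
m = ((-256)·4 − 27·(-33))/155 = -133/155; b = (221·(-33) − 27·(-256))/155 = -381/155.
At x = -1: ẑ = (-133/155)·(-1) + (-381/155)·(1) = -8/5.

ẑ = -1.600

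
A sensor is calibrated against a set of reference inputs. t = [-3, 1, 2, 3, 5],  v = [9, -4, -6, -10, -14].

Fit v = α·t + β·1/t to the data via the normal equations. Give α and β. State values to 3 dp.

Sums needed: Σt·t = 48, Σt·1/t = 5, Σ1/t·1/t = 1361/900.
Right-hand side: Σt·v = -143, Σ1/t·v = -242/15.
Δ = 48·(1361/900) − 5² = 3569/75.
α = ((-143)·(1361/900) − 5·(-242/15))/(3569/75) = -122023/42828; β = (48·(-242/15) − 5·(-143))/(3569/75) = -4455/3569.

α = -2.849, β = -1.248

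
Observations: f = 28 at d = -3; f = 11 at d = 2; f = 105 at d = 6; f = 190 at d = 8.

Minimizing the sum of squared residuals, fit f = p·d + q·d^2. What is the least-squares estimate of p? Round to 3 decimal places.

Sums needed: Σd·d = 113, Σd·d^2 = 709, Σd^2·d^2 = 5489.
For Xᵀf: Σd·f = 2088, Σd^2·f = 16236.
Eliminating q: 5489·(row 1) − 709·(row 2) gives 117576·p = 5489·2088 − 709·16236 = -50292, so p = -1397/3266.
Then q = (16236 − 709·(-1397/3266))/5489 = 9841/3266.

p = -0.428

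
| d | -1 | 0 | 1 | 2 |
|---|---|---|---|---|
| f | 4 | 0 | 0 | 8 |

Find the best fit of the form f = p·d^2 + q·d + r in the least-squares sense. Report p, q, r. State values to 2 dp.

The normal system MᵀM·[p, q, r]ᵀ = Mᵀf is [[18, 8, 6]; [8, 6, 2]; [6, 2, 4]]·[p, q, r]ᵀ = [36, 12, 12]ᵀ.
Solving the 3×3 system (Gaussian elimination) gives p = 3, q = -9/5, r = -3/5.

p = 3.00, q = -1.80, r = -0.60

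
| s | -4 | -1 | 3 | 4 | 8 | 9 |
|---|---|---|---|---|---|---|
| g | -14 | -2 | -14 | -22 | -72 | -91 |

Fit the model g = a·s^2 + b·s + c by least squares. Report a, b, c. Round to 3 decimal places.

a = -0.982, b = -0.974, c = -2.145

Forming MᵀM = [[11251, 1267, 187]; [1267, 187, 19]; [187, 19, 6]] and Mᵀg = [-12683, -1467, -215]ᵀ gives MᵀM·[a, b, c]ᵀ = Mᵀg.
Solving the 3×3 system (Gaussian elimination) gives a = -171155/174297, b = -169714/174297, c = -124628/58099.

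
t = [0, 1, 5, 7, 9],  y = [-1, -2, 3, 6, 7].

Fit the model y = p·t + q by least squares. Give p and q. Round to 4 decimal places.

p = 1.0270, q = -1.9189

Normal-equation sums: Σt·t = 156, Σt = 22, Σ1 = 5.
Moment sums: Σt·y = 118, Σy = 13.
Eliminating q: 5·(row 1) − 22·(row 2) gives 296·p = 5·118 − 22·13 = 304, so p = 38/37.
Then q = (13 − 22·(38/37))/5 = -71/37.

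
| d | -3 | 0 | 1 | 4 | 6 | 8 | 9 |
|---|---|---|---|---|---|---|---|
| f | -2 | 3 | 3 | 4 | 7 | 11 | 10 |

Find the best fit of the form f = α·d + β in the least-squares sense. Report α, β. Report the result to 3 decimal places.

α = 0.989, β = 1.610

The normal system XᵀX·[α, β]ᵀ = Xᵀf is [[207, 25]; [25, 7]]·[α, β]ᵀ = [245, 36]ᵀ.
det = 207·7 − 25² = 824.
α = (245·7 − 25·36)/824 = 815/824; β = (207·36 − 25·245)/824 = 1327/824.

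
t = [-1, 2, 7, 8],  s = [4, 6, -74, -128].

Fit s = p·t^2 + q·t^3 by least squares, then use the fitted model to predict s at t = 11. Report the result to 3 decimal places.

ŝ = -432.144

The normal system MᵀM·[p, q]ᵀ = Mᵀs is [[6514, 49606]; [49606, 379858]]·[p, q]ᵀ = [-11790, -90874]ᵀ.
Eliminating q: 379858·(row 1) − 49606·(row 2) gives 13639776·p = 379858·(-11790) − 49606·(-90874) = 29369824, so p = 917807/426243.
Then q = ((-90874) − 49606·(917807/426243))/379858 = -221828/426243.
At t = 11: ŝ = (917807/426243)·(121) + (-221828/426243)·(1331) = -184198421/426243.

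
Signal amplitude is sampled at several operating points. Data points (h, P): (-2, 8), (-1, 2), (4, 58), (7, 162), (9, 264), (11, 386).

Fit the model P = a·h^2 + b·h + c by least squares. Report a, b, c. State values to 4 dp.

a = 2.9742, b = 2.3212, c = 1.0063

Compute the Gram sums: Σh^2·h^2 = 23876, Σh^2·h = 2458, Σh^2 = 272, Σh·h = 272, Σh = 28, Σ1 = 6.
Moment sums: Σh^2·P = 76990, Σh·P = 7970, ΣP = 880.
XᵀX·[a, b, c]ᵀ = XᵀP becomes [[23876, 2458, 272]; [2458, 272, 28]; [272, 28, 6]]·[a, b, c]ᵀ = [76990, 7970, 880]ᵀ.
Solving the 3×3 system (Gaussian elimination) gives a = 162695/54703, b = 126975/54703, c = 55050/54703.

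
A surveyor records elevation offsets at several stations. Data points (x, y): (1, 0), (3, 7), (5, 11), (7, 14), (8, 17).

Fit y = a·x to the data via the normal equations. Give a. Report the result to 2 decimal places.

The normal equations are: 148·a = 310.
(Σx·x = 148, Σx·y = 310.)
a = 310/148 = 2.09459.

a = 2.09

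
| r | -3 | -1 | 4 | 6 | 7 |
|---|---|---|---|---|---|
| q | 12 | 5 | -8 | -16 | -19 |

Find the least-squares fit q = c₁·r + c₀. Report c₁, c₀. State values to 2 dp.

c₁ = -3.04, c₀ = 2.69

Compute the Gram sums: Σr·r = 111, Σr = 13, Σ1 = 5.
For Aᵀq: Σr·q = -302, Σq = -26.
So AᵀA·[c₁, c₀]ᵀ = Aᵀq: [[111, 13]; [13, 5]]·[c₁, c₀]ᵀ = [-302, -26]ᵀ.
Eliminating c₀: 5·(row 1) − 13·(row 2) gives 386·c₁ = 5·(-302) − 13·(-26) = -1172, so c₁ = -586/193.
Then c₀ = ((-26) − 13·(-586/193))/5 = 520/193.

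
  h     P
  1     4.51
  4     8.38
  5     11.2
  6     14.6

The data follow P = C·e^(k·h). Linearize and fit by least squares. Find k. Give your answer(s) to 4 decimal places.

k = 0.2328

With ln Pᵢ as the transformed response and hᵢ as the regressor:
Σh = 16.0000, Σ(h)² = 78.0000, Σln P = 8.7291, Σh·ln P = 38.1754.
Equations: 78.0000·k + 16.0000·ln C = 38.1754;  16.0000·k + 4·ln C = 8.7291.
Slope k = (n·Σh·ln P − Σh·Σln P)/(n·Σ(h)² − (Σh)²) = (4·38.1754 − 16.0000·8.7291)/56.0000 = 0.23279; ln C = (Σln P − k·Σh)/n = 1.25111.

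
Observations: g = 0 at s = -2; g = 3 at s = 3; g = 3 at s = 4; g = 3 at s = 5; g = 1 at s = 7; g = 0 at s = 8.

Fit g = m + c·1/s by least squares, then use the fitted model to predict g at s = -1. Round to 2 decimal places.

Sums needed: Σ1 = 6, Σ1/s = 463/840, Σ1/s·1/s = 352549/705600.
Right-hand side: Σg = 10, Σ1/s·g = 349/140.
AᵀA·[m, c]ᵀ = Aᵀg becomes [[6, 463/840]; [463/840, 352549/705600]]·[m, c]ᵀ = [10, 349/140]ᵀ.
Determinant 6·(352549/705600) − (463/840)² = 76037/28224.
m = (10·(352549/705600) − (463/840)·(349/140))/(76037/28224) = 2555968/1900925; c = (6·(349/140) − (463/840)·10)/(76037/28224) = 1332912/380185.
At s = -1: ĝ = (2555968/1900925)·(1) + (1332912/380185)·(-1) = -4108592/1900925.

ĝ = -2.16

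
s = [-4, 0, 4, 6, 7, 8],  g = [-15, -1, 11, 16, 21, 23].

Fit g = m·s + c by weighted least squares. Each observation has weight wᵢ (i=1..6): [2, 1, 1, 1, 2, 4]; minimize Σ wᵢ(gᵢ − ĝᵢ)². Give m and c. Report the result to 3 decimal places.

m = 3.162, c = -1.981

With design matrix M, MᵀWM = [[438, 48]; [48, 11]] and MᵀWg = [1290, 130]ᵀ.
Determinant 438·11 − 48² = 2514.
m = (1290·11 − 48·130)/2514 = 1325/419; c = (438·130 − 48·1290)/2514 = -830/419.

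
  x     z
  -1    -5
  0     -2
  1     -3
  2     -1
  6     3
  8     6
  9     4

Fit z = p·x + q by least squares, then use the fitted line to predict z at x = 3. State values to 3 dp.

ẑ = -0.269

Compute the Gram sums: Σx·x = 187, Σx = 25, Σ1 = 7.
Right-hand side: Σx·z = 102, Σz = 2.
Determinant 187·7 − 25² = 684.
p = (102·7 − 25·2)/684 = 166/171; q = (187·2 − 25·102)/684 = -544/171.
At x = 3: ẑ = (166/171)·(3) + (-544/171)·(1) = -46/171.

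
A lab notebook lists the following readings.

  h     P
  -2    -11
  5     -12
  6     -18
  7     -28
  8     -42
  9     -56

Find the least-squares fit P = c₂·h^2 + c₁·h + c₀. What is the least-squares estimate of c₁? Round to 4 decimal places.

c₁ = 3.1366

Normal-equation sums: Σh^2·h^2 = 14995, Σh^2·h = 1917, Σh^2 = 259, Σh·h = 259, Σh = 33, Σ1 = 6.
Right-hand side: Σh^2·P = -9588, Σh·P = -1182, ΣP = -167.
MᵀM·[c₂, c₁, c₀]ᵀ = MᵀP becomes [[14995, 1917, 259]; [1917, 259, 33]; [259, 33, 6]]·[c₂, c₁, c₀]ᵀ = [-9588, -1182, -167]ᵀ.
Row-reducing yields c₂ = -32767/31856, c₁ = 499593/159280, c₀ = -27211/39820.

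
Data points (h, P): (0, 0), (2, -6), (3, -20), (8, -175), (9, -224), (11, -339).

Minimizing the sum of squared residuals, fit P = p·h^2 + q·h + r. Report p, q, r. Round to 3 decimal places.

p = -3.006, q = 2.147, r = 0.654

Setting ∂/∂p … = 0 gives: 25395·p + 2607·q + 279·r = -70567;  2607·p + 279·q + 33·r = -7217;  279·p + 33·q + 6·r = -764.
(Σh^2·h^2 = 25395, Σh^2·h = 2607, Σh^2 = 279, Σh·h = 279, Σh = 33, Σ1 = 6, Σh^2·P = -70567, Σh·P = -7217, ΣP = -764.)
Solving the 3×3 system (Gaussian elimination) gives p = -469/156, q = 335/156, r = 17/26.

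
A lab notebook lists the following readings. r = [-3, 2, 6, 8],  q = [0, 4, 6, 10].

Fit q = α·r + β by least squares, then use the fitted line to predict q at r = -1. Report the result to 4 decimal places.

The normal system AᵀA·[α, β]ᵀ = Aᵀq is [[113, 13]; [13, 4]]·[α, β]ᵀ = [124, 20]ᵀ.
Eliminating β: 4·(row 1) − 13·(row 2) gives 283·α = 4·124 − 13·20 = 236, so α = 236/283.
Then β = (20 − 13·(236/283))/4 = 648/283.
At r = -1: q̂ = (236/283)·(-1) + (648/283)·(1) = 412/283.

q̂ = 1.4558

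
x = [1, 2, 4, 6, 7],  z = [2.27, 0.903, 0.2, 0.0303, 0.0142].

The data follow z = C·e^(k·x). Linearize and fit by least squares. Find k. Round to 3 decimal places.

k = -0.847

With ln zᵢ as the transformed response and xᵢ as the regressor:
Σx = 20.0000, Σ(x)² = 106.0000, Σln z = -8.6428, Σx·ln z = -56.5833.
Normal system: [[106.0000, 20.0000]; [20.0000, 5]]·[k, ln C]ᵀ = [-56.5833, -8.6428]ᵀ.
Solving (det = 130.0000): k = -0.84662, ln C = 1.65790.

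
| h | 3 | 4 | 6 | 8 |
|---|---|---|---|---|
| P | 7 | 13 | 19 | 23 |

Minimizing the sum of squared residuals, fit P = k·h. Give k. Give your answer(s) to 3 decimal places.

The normal system MᵀM·[k]ᵀ = MᵀP is [[125]]·[k]ᵀ = [371]ᵀ.
Hence k = 371 / 125 ≈ 2.968.

k = 2.968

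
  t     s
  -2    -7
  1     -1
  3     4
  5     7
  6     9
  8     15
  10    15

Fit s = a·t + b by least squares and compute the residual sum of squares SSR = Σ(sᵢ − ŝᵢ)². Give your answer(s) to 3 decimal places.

From the data, Σt·t = 239, Σt = 31, Σ1 = 7.
For Xᵀs: Σt·s = 384, Σs = 42.
Normal equations: [[239, 31]; [31, 7]]·[a, b]ᵀ = [384, 42]ᵀ.
Determinant 239·7 − 31² = 712.
a = (384·7 − 31·42)/712 = 693/356; b = (239·42 − 31·384)/712 = -933/356.
Residuals: -173/356, -29/89, 139/178, -10/89, -21/356, 729/356, -657/356; SSR = 1525/178.

SSR = 8.567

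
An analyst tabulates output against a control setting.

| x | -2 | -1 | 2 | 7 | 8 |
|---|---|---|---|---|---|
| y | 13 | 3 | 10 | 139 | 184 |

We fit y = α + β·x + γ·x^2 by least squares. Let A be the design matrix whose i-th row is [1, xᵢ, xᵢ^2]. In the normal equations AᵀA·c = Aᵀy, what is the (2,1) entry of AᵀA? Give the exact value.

Row 2 ↔ basis x, column 1 ↔ basis 1, so (AᵀA)_{2,1} = Σᵢ x = (-2)·(1) + (-1)·(1) + (2)·(1) + (7)·(1) + (8)·(1) = 14.

14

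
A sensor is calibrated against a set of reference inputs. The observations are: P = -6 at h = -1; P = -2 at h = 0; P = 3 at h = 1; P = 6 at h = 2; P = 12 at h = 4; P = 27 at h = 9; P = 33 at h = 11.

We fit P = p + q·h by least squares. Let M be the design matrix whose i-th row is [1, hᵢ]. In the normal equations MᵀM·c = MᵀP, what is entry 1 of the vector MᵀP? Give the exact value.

Entry 1 ↔ basis 1, so (MᵀP)_{1} = Σᵢ Pᵢ = (1)·(-6) + (1)·(-2) + (1)·(3) + (1)·(6) + (1)·(12) + (1)·(27) + (1)·(33) = 73.

73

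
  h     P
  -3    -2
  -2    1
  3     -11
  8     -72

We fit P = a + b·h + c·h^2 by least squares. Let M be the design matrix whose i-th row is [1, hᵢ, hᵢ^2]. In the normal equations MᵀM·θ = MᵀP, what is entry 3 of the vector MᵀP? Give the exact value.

Entry 3 ↔ basis h^2, so (MᵀP)_{3} = Σᵢ (h^2)·Pᵢ = (9)·(-2) + (4)·(1) + (9)·(-11) + (64)·(-72) = -4721.

-4721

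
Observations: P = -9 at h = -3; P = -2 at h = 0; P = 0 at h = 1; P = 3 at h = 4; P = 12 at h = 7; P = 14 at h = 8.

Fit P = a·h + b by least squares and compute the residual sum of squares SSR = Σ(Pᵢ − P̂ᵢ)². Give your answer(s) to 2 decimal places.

Entries of AᵀA: Σh·h = 139, Σh = 17, Σ1 = 6.
Moment sums: Σh·P = 235, ΣP = 18.
det = 139·6 − 17² = 545.
a = (235·6 − 17·18)/545 = 1104/545; b = (139·18 − 17·235)/545 = -1493/545.
Residuals: -20/109, 403/545, 389/545, -1288/545, 61/109, 291/545; SSR = 3964/545.

SSR = 7.27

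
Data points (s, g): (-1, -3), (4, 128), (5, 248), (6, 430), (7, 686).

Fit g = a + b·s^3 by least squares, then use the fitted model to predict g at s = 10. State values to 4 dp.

ĝ = 1999.7751

Compute the Gram sums: Σ1 = 5, Σs^3 = 747, Σs^3·s^3 = 184027.
For Xᵀg: Σg = 1489, Σs^3·g = 367373.
So XᵀX·[a, b]ᵀ = Xᵀg: [[5, 747]; [747, 184027]]·[a, b]ᵀ = [1489, 367373]ᵀ.
det = 5·184027 − 747² = 362126.
a = (1489·184027 − 747·367373)/362126 = -205714/181063; b = (5·367373 − 747·1489)/362126 = 362291/181063.
At s = 10: ĝ = (-205714/181063)·(1) + (362291/181063)·(1000) = 362085286/181063.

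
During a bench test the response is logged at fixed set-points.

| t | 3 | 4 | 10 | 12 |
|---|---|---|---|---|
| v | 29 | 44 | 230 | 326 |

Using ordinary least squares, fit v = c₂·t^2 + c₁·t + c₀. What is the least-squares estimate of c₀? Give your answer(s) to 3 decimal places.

c₀ = 7.387

The normal system XᵀX·[c₂, c₁, c₀]ᵀ = Xᵀv is [[31073, 2819, 269]; [2819, 269, 29]; [269, 29, 4]]·[c₂, c₁, c₀]ᵀ = [70909, 6475, 629]ᵀ.
Solving the 3×3 system (Gaussian elimination) gives c₂ = 385/178, c₁ = 541/890, c₀ = 3287/445.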